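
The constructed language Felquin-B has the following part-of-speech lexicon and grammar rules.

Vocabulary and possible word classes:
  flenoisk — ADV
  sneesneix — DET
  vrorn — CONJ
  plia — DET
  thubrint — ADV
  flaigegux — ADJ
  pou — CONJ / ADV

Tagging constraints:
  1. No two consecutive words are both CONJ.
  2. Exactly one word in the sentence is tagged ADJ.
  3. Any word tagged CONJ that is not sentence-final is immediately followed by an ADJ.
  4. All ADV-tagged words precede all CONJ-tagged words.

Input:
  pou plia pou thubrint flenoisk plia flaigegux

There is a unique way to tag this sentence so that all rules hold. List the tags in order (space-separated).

ADV DET ADV ADV ADV DET ADJ

Candidates per position — 1:pou {CONJ,ADV}; 2:plia {DET}; 3:pou {CONJ,ADV}; 4:thubrint {ADV}; 5:flenoisk {ADV}; 6:plia {DET}; 7:flaigegux {ADJ}.
If word 1 were CONJ, no tagging could satisfy rule 3; so word 1 is ADV.
If word 3 were CONJ, no tagging could satisfy rule 3; so word 3 is ADV.
That leaves exactly one tagging: ADV DET ADV ADV ADV DET ADJ.
Check: rule 1 satisfied; rule 2 satisfied; rule 3 satisfied; rule 4 satisfied.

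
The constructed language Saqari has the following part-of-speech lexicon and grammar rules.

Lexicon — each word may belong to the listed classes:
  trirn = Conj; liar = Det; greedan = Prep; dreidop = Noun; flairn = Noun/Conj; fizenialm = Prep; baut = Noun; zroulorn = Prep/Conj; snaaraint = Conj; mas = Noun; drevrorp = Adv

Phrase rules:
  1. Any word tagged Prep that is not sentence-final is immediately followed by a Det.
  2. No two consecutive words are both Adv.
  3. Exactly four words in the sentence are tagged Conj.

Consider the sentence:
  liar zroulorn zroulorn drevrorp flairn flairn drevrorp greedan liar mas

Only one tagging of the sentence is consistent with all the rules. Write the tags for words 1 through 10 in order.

Candidates per position — 1:liar {Det}; 2:zroulorn {Prep,Conj}; 3:zroulorn {Prep,Conj}; 4:drevrorp {Adv}; 5:flairn {Noun,Conj}; 6:flairn {Noun,Conj}; 7:drevrorp {Adv}; 8:greedan {Prep}; 9:liar {Det}; 10:mas {Noun}.
At position 2, choosing Prep makes rule 1 impossible to satisfy; hence Conj.
At position 3, choosing Prep makes rule 1 impossible to satisfy; hence Conj.
At position 5, choosing Noun makes rule 3 impossible to satisfy; hence Conj.
At position 6, choosing Noun makes rule 3 impossible to satisfy; hence Conj.
So the tagging must be: Det Conj Conj Adv Conj Conj Adv Prep Det Noun.
Checking: rule 1 ok; rule 2 ok; rule 3 ok.

Det Conj Conj Adv Conj Conj Adv Prep Det Noun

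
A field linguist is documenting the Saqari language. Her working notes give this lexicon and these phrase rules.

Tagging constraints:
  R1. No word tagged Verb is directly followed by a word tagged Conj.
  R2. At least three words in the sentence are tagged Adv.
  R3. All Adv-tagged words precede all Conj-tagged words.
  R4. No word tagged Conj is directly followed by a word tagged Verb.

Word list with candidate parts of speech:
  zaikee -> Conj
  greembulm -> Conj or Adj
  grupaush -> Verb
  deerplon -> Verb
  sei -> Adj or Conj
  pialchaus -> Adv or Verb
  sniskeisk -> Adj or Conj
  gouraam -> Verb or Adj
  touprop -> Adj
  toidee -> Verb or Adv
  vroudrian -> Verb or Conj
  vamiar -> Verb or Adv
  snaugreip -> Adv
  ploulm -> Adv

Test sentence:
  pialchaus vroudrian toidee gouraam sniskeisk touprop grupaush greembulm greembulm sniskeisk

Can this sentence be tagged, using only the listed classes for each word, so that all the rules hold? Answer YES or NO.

NO

Candidates per position — 1:pialchaus {Adv,Verb}; 2:vroudrian {Verb,Conj}; 3:toidee {Verb,Adv}; 4:gouraam {Verb,Adj}; 5:sniskeisk {Adj,Conj}; 6:touprop {Adj}; 7:grupaush {Verb}; 8:greembulm {Conj,Adj}; 9:greembulm {Conj,Adj}; 10:sniskeisk {Adj,Conj}.
Rule 2 cannot be satisfied by any choice of tags from the lexicon.
So there is no consistent tagging.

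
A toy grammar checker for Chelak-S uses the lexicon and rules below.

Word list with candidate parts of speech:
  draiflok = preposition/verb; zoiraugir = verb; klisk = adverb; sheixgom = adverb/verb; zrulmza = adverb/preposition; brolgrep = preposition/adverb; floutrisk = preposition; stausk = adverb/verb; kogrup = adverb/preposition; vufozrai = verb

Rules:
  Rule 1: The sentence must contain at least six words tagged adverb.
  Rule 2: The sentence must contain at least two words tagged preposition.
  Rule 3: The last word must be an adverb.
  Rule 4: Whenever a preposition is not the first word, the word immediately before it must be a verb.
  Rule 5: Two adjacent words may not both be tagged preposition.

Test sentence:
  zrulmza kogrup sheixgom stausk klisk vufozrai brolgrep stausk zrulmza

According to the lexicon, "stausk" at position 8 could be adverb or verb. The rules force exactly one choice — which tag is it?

adverb

Candidates per position — 1:zrulmza {adverb,preposition}; 2:kogrup {adverb,preposition}; 3:sheixgom {adverb,verb}; 4:stausk {adverb,verb}; 5:klisk {adverb}; 6:vufozrai {verb}; 7:brolgrep {preposition,adverb}; 8:stausk {adverb,verb}; 9:zrulmza {adverb,preposition}.
Word 2 cannot be preposition — rule 4 would then fail for every completion. It is adverb.
Word 9 cannot be preposition — rule 3 would then fail for every completion. It is adverb.
Word 1 cannot be adverb — rule 2 would then fail for every completion. It is preposition.
Word 7 cannot be adverb — rule 2 would then fail for every completion. It is preposition.
Word 8 cannot be verb — rule 1 would then fail for every completion. It is adverb.
Word 3 cannot be verb — rule 1 would then fail for every completion. It is adverb.
Word 4 cannot be verb — rule 1 would then fail for every completion. It is adverb.
The unique satisfying tagging is: preposition adverb adverb adverb adverb verb preposition adverb adverb.
Verifying each rule — rule 1 ✓; rule 2 ✓; rule 3 ✓; rule 4 ✓; rule 5 ✓.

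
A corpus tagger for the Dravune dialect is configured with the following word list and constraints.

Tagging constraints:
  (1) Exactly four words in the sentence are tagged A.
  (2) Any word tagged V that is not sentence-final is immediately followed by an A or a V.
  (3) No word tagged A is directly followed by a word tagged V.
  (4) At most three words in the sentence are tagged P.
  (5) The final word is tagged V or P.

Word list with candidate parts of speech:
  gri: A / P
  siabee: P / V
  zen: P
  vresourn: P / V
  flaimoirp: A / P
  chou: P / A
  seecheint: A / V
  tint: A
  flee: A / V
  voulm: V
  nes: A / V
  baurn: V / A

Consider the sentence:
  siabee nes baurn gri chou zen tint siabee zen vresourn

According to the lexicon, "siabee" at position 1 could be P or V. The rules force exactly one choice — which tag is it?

V

Candidates per position — 1:siabee {P,V}; 2:nes {A,V}; 3:baurn {V,A}; 4:gri {A,P}; 5:chou {P,A}; 6:zen {P}; 7:tint {A}; 8:siabee {P,V}; 9:zen {P}; 10:vresourn {P,V}.
Word 8 cannot be V — rule 2 would then fail for every completion. It is P.
Word 10 cannot be P — rule 4 would then fail for every completion. It is V.
Word 1 cannot be P — rule 4 would then fail for every completion. It is V.
Word 4 cannot be P — rule 4 would then fail for every completion. It is A.
Word 5 cannot be P — rule 4 would then fail for every completion. It is A.
The remaining ambiguous positions (2, 3) are resolved jointly — only one combination satisfies every rule.
So the tagging must be: V V A A A P A P P V.
Check: rule 1 satisfied; rule 2 satisfied; rule 3 satisfied; rule 4 satisfied; rule 5 satisfied.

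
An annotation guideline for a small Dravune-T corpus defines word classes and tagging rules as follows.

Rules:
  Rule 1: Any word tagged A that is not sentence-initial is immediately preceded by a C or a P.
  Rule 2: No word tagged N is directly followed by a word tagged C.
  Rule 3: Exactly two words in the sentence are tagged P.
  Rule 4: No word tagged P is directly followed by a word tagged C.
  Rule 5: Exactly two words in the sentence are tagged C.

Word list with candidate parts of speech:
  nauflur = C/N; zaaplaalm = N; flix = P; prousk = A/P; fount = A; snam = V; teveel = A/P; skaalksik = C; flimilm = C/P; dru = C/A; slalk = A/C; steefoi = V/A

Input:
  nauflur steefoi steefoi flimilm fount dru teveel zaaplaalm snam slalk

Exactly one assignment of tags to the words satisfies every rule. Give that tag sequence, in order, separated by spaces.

Candidates per position — 1:nauflur {C,N}; 2:steefoi {V,A}; 3:steefoi {V,A}; 4:flimilm {C,P}; 5:fount {A}; 6:dru {C,A}; 7:teveel {A,P}; 8:zaaplaalm {N}; 9:snam {V}; 10:slalk {A,C}.
Position 3: tagging it A would leave rule 1 unsatisfiable, so it must be V.
Position 4: tagging it C would leave rule 3 unsatisfiable, so it must be P.
Position 6: tagging it A would leave rule 1 unsatisfiable, so it must be C.
Position 7: tagging it A would leave rule 3 unsatisfiable, so it must be P.
Position 10: tagging it A would leave rule 1 unsatisfiable, so it must be C.
Position 1: tagging it C would leave rule 5 unsatisfiable, so it must be N.
Position 2: tagging it A would leave rule 1 unsatisfiable, so it must be V.
The unique satisfying tagging is: N V V P A C P N V C.
Verifying each rule — rule 1 satisfied; rule 2 satisfied; rule 3 satisfied; rule 4 satisfied; rule 5 satisfied.

N V V P A C P N V C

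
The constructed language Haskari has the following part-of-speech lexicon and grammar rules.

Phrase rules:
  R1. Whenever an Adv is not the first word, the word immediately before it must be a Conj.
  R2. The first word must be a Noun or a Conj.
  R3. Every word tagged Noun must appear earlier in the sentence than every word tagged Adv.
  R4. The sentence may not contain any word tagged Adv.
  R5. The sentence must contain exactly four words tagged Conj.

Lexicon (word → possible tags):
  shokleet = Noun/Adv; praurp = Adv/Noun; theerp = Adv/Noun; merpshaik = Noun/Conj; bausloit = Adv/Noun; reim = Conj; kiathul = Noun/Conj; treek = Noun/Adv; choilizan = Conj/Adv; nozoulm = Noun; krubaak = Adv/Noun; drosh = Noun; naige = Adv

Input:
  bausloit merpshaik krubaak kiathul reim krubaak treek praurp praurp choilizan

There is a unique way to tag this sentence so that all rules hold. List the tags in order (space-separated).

Noun Conj Noun Conj Conj Noun Noun Noun Noun Conj

Candidates per position — 1:bausloit {Adv,Noun}; 2:merpshaik {Noun,Conj}; 3:krubaak {Adv,Noun}; 4:kiathul {Noun,Conj}; 5:reim {Conj}; 6:krubaak {Adv,Noun}; 7:treek {Noun,Adv}; 8:praurp {Adv,Noun}; 9:praurp {Adv,Noun}; 10:choilizan {Conj,Adv}.
At position 1, choosing Adv makes rule 2 impossible to satisfy; hence Noun.
At position 2, choosing Noun makes rule 5 impossible to satisfy; hence Conj.
At position 3, choosing Adv makes rule 4 impossible to satisfy; hence Noun.
At position 4, choosing Noun makes rule 5 impossible to satisfy; hence Conj.
At position 6, choosing Adv makes rule 4 impossible to satisfy; hence Noun.
At position 7, choosing Adv makes rule 1 impossible to satisfy; hence Noun.
At position 8, choosing Adv makes rule 1 impossible to satisfy; hence Noun.
At position 9, choosing Adv makes rule 1 impossible to satisfy; hence Noun.
At position 10, choosing Adv makes rule 1 impossible to satisfy; hence Conj.
The unique satisfying tagging is: Noun Conj Noun Conj Conj Noun Noun Noun Noun Conj.
Rule-by-rule: rule 1 ✓; rule 2 ✓; rule 3 ✓; rule 4 ✓; rule 5 ✓.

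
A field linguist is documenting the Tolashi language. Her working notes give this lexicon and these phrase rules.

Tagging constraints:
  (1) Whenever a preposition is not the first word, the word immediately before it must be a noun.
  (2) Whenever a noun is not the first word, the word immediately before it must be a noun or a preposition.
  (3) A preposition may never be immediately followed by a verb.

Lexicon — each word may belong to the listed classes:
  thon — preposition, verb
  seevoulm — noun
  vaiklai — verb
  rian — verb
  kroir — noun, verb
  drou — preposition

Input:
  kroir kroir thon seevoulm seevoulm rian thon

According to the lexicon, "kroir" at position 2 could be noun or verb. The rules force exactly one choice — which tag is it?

Candidates per position — 1:kroir {noun,verb}; 2:kroir {noun,verb}; 3:thon {preposition,verb}; 4:seevoulm {noun}; 5:seevoulm {noun}; 6:rian {verb}; 7:thon {preposition,verb}.
If word 3 were verb, no tagging could satisfy rule 2; so word 3 is preposition.
If word 7 were preposition, no tagging could satisfy rule 1; so word 7 is verb.
If word 2 were verb, no tagging could satisfy rule 1; so word 2 is noun.
If word 1 were verb, no tagging could satisfy rule 2; so word 1 is noun.
So the tagging must be: noun noun preposition noun noun verb verb.
Verifying each rule — rule 1 ok; rule 2 ok; rule 3 ok.

noun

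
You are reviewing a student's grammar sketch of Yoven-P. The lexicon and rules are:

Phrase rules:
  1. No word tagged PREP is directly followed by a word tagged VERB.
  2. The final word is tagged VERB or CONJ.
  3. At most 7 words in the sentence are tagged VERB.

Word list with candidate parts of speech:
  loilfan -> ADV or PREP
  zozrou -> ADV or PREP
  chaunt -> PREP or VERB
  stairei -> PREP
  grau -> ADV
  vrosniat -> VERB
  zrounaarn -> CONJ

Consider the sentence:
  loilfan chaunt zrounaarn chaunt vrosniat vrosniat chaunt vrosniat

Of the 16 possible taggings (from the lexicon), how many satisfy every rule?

Candidates per position — 1:loilfan {ADV,PREP}; 2:chaunt {PREP,VERB}; 3:zrounaarn {CONJ}; 4:chaunt {PREP,VERB}; 5:vrosniat {VERB}; 6:vrosniat {VERB}; 7:chaunt {PREP,VERB}; 8:vrosniat {VERB}.
There are 16 candidate sequences in total.
The sequences that satisfy every rule: ADV PREP CONJ VERB VERB VERB VERB VERB; ADV VERB CONJ VERB VERB VERB VERB VERB; PREP PREP CONJ VERB VERB VERB VERB VERB.
Count = 3.

3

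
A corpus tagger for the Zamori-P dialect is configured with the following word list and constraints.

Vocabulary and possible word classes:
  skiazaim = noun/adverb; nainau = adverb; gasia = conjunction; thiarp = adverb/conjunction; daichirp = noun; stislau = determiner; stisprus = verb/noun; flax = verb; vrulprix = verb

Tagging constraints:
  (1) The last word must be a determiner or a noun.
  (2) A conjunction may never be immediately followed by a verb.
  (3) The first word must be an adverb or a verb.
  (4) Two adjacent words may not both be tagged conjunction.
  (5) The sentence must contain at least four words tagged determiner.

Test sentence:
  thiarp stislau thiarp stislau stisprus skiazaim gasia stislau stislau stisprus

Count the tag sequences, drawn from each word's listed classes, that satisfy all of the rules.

Candidates per position — 1:thiarp {adverb,conjunction}; 2:stislau {determiner}; 3:thiarp {adverb,conjunction}; 4:stislau {determiner}; 5:stisprus {verb,noun}; 6:skiazaim {noun,adverb}; 7:gasia {conjunction}; 8:stislau {determiner}; 9:stislau {determiner}; 10:stisprus {verb,noun}.
There are 32 candidate sequences in total.
Checking each against the rules leaves 8 sequences.
Count = 8.

8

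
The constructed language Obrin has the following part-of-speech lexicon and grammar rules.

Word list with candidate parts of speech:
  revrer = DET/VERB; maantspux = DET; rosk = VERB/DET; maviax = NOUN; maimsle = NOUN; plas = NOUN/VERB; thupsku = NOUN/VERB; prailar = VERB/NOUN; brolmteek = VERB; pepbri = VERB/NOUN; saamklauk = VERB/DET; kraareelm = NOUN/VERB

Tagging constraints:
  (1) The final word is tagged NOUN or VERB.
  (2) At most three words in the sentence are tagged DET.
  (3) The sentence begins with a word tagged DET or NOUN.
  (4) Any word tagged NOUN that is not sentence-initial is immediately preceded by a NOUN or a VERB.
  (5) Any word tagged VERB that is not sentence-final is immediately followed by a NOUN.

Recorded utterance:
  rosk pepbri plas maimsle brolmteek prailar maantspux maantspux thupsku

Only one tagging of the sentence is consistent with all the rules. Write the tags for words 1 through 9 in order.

DET VERB NOUN NOUN VERB NOUN DET DET VERB

Candidates per position — 1:rosk {VERB,DET}; 2:pepbri {VERB,NOUN}; 3:plas {NOUN,VERB}; 4:maimsle {NOUN}; 5:brolmteek {VERB}; 6:prailar {VERB,NOUN}; 7:maantspux {DET}; 8:maantspux {DET}; 9:thupsku {NOUN,VERB}.
If word 1 were VERB, no tagging could satisfy rule 3; so word 1 is DET.
If word 2 were NOUN, no tagging could satisfy rule 4; so word 2 is VERB.
If word 3 were VERB, no tagging could satisfy rule 5; so word 3 is NOUN.
If word 6 were VERB, no tagging could satisfy rule 5; so word 6 is NOUN.
If word 9 were NOUN, no tagging could satisfy rule 4; so word 9 is VERB.
So the tagging must be: DET VERB NOUN NOUN VERB NOUN DET DET VERB.
Rule-by-rule: rule 1 satisfied; rule 2 satisfied; rule 3 satisfied; rule 4 satisfied; rule 5 satisfied.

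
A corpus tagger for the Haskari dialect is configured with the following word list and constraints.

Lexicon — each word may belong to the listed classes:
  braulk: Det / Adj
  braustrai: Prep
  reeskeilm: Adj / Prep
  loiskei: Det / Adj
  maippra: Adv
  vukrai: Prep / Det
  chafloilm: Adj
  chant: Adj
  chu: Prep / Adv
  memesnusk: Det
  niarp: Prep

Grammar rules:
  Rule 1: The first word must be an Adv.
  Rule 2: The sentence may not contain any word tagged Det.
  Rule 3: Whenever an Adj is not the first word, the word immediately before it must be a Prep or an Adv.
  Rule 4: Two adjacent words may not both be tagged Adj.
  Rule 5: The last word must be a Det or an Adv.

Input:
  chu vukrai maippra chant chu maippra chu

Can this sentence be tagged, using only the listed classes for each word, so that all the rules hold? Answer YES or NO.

Candidates per position — 1:chu {Prep,Adv}; 2:vukrai {Prep,Det}; 3:maippra {Adv}; 4:chant {Adj}; 5:chu {Prep,Adv}; 6:maippra {Adv}; 7:chu {Prep,Adv}.
One satisfying assignment: Adv Prep Adv Adj Prep Adv Adv.
Check: rule 1 ✓; rule 2 ✓; rule 3 ✓; rule 4 ✓; rule 5 ✓.

YES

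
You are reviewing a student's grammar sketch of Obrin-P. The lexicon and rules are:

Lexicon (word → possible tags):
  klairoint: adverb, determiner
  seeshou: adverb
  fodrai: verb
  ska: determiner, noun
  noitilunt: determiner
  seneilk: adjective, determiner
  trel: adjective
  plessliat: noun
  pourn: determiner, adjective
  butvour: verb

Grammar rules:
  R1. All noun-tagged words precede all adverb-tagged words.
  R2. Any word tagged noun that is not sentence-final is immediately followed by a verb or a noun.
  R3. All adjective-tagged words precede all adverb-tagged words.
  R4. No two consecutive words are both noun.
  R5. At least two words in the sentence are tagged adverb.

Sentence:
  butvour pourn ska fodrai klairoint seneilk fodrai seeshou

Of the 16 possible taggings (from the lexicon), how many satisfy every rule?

Candidates per position — 1:butvour {verb}; 2:pourn {determiner,adjective}; 3:ska {determiner,noun}; 4:fodrai {verb}; 5:klairoint {adverb,determiner}; 6:seneilk {adjective,determiner}; 7:fodrai {verb}; 8:seeshou {adverb}.
There are 16 candidate sequences in total.
The sequences that satisfy every rule: verb determiner determiner verb adverb determiner verb adverb; verb determiner noun verb adverb determiner verb adverb; verb adjective determiner verb adverb determiner verb adverb; verb adjective noun verb adverb determiner verb adverb.
Count = 4.

4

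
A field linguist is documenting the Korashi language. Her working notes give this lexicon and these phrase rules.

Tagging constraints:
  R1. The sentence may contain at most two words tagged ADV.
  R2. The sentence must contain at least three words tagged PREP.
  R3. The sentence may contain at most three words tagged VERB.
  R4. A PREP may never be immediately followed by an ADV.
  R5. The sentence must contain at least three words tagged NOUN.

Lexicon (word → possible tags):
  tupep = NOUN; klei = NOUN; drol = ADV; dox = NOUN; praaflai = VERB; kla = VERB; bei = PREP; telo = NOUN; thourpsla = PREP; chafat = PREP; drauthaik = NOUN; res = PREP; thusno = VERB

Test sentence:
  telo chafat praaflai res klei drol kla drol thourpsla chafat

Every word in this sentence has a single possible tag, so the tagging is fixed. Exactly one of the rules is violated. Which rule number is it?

Fixed tagging: NOUN PREP VERB PREP NOUN ADV VERB ADV PREP PREP.
Rule check: R1 holds, R2 holds, R3 holds, R4 holds, R5 violated.
Only rule 5 fails.

5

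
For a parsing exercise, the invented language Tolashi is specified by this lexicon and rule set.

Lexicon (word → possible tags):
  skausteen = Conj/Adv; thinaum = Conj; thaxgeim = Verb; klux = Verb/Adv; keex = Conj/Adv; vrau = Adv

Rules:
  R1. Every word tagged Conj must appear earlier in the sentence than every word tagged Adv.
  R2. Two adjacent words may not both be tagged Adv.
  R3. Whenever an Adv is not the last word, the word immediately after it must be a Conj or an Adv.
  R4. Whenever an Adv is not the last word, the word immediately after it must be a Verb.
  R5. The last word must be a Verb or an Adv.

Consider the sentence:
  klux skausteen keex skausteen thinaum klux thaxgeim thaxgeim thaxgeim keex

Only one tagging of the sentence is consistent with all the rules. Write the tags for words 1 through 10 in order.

Candidates per position — 1:klux {Verb,Adv}; 2:skausteen {Conj,Adv}; 3:keex {Conj,Adv}; 4:skausteen {Conj,Adv}; 5:thinaum {Conj}; 6:klux {Verb,Adv}; 7:thaxgeim {Verb}; 8:thaxgeim {Verb}; 9:thaxgeim {Verb}; 10:keex {Conj,Adv}.
Word 1 cannot be Adv — rule 1 would then fail for every completion. It is Verb.
Word 2 cannot be Adv — rule 1 would then fail for every completion. It is Conj.
Word 3 cannot be Adv — rule 1 would then fail for every completion. It is Conj.
Word 4 cannot be Adv — rule 1 would then fail for every completion. It is Conj.
Word 6 cannot be Adv — rule 3 would then fail for every completion. It is Verb.
Word 10 cannot be Conj — rule 5 would then fail for every completion. It is Adv.
The only consistent sequence is: Verb Conj Conj Conj Conj Verb Verb Verb Verb Adv.
Rule-by-rule: rule 1 ok; rule 2 ok; rule 3 ok; rule 4 ok; rule 5 ok.

Verb Conj Conj Conj Conj Verb Verb Verb Verb Adv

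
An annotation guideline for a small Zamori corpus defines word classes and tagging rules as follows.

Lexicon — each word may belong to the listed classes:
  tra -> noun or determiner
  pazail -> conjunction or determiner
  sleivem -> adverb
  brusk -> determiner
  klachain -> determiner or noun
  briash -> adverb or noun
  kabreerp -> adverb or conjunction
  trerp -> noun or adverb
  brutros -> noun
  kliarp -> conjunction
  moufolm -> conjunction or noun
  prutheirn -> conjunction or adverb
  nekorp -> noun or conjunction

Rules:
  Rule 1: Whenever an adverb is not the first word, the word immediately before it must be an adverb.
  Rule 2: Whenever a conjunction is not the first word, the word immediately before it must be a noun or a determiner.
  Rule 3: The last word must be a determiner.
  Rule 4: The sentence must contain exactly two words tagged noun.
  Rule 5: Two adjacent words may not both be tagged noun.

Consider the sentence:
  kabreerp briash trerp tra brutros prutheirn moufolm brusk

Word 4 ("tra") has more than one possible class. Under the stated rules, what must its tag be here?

Candidates per position — 1:kabreerp {adverb,conjunction}; 2:briash {adverb,noun}; 3:trerp {noun,adverb}; 4:tra {noun,determiner}; 5:brutros {noun}; 6:prutheirn {conjunction,adverb}; 7:moufolm {conjunction,noun}; 8:brusk {determiner}.
Position 4: tagging it noun would leave rule 5 unsatisfiable, so it must be determiner.
Position 6: tagging it adverb would leave rule 1 unsatisfiable, so it must be conjunction.
Position 7: tagging it conjunction would leave rule 2 unsatisfiable, so it must be noun.
Position 2: tagging it noun would leave rule 4 unsatisfiable, so it must be adverb.
Position 3: tagging it noun would leave rule 4 unsatisfiable, so it must be adverb.
Position 1: tagging it conjunction would leave rule 1 unsatisfiable, so it must be adverb.
The unique satisfying tagging is: adverb adverb adverb determiner noun conjunction noun determiner.
Checking: rule 1 satisfied; rule 2 satisfied; rule 3 satisfied; rule 4 satisfied; rule 5 satisfied.

determiner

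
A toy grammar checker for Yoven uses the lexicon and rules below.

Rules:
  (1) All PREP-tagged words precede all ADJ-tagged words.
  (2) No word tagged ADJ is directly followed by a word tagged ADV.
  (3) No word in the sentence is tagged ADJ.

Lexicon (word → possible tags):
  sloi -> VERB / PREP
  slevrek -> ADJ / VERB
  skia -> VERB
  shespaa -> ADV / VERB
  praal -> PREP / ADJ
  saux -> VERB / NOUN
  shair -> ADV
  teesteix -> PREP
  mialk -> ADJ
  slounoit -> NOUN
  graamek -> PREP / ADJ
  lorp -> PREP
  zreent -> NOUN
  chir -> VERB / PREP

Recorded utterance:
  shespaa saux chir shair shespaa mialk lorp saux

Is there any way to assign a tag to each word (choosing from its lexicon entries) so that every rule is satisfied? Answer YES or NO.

NO

Candidates per position — 1:shespaa {ADV,VERB}; 2:saux {VERB,NOUN}; 3:chir {VERB,PREP}; 4:shair {ADV}; 5:shespaa {ADV,VERB}; 6:mialk {ADJ}; 7:lorp {PREP}; 8:saux {VERB,NOUN}.
Rule 1 cannot be satisfied by any choice of tags from the lexicon.
So there is no consistent tagging.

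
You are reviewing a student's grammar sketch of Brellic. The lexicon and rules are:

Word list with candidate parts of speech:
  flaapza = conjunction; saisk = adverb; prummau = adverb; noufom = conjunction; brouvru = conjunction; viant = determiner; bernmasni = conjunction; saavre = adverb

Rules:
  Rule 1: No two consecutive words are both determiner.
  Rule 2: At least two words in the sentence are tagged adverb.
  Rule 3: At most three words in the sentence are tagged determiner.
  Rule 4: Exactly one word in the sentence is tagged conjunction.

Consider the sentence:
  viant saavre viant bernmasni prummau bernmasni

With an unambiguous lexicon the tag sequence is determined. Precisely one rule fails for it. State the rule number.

4

Fixed tagging: determiner adverb determiner conjunction adverb conjunction.
Checking each rule: R1 pass, R2 pass, R3 pass, R4 fail.
Only rule 4 fails.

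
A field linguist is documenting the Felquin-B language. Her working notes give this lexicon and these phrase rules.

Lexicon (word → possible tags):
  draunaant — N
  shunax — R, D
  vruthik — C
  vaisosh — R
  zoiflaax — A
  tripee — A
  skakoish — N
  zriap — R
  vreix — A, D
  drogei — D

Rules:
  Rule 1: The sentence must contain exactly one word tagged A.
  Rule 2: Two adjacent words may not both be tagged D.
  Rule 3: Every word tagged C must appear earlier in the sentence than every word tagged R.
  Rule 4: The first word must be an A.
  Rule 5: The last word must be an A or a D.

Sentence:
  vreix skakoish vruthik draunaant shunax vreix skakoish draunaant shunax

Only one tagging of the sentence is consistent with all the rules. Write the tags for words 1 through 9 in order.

Candidates per position — 1:vreix {A,D}; 2:skakoish {N}; 3:vruthik {C}; 4:draunaant {N}; 5:shunax {R,D}; 6:vreix {A,D}; 7:skakoish {N}; 8:draunaant {N}; 9:shunax {R,D}.
Word 1 cannot be D — rule 4 would then fail for every completion. It is A.
Word 6 cannot be A — rule 1 would then fail for every completion. It is D.
Word 9 cannot be R — rule 5 would then fail for every completion. It is D.
Word 5 cannot be D — rule 2 would then fail for every completion. It is R.
The unique satisfying tagging is: A N C N R D N N D.
Check: rule 1 holds; rule 2 holds; rule 3 holds; rule 4 holds; rule 5 holds.

A N C N R D N N D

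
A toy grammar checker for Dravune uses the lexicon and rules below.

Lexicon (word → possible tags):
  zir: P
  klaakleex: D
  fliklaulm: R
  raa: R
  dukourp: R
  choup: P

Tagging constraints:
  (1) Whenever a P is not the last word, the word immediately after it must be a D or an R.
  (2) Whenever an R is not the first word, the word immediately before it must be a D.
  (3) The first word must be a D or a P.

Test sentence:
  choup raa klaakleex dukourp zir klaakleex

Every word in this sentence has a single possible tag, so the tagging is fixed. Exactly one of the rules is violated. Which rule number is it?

Fixed tagging: P R D R P D.
Checking each rule: R1 pass, R2 fail, R3 pass.
Only rule 2 fails.

2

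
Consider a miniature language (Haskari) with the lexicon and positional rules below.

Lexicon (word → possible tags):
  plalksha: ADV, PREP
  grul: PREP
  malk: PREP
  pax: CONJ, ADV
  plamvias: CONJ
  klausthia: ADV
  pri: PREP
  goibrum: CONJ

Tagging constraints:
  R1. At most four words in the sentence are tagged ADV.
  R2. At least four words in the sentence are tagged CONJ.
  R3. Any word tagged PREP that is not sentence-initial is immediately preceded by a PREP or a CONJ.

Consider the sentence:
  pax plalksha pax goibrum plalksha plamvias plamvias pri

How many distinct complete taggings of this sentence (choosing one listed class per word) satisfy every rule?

10

Candidates per position — 1:pax {CONJ,ADV}; 2:plalksha {ADV,PREP}; 3:pax {CONJ,ADV}; 4:goibrum {CONJ}; 5:plalksha {ADV,PREP}; 6:plamvias {CONJ}; 7:plamvias {CONJ}; 8:pri {PREP}.
There are 16 candidate sequences in total.
Checking each against the rules leaves 10 sequences.
Count = 10.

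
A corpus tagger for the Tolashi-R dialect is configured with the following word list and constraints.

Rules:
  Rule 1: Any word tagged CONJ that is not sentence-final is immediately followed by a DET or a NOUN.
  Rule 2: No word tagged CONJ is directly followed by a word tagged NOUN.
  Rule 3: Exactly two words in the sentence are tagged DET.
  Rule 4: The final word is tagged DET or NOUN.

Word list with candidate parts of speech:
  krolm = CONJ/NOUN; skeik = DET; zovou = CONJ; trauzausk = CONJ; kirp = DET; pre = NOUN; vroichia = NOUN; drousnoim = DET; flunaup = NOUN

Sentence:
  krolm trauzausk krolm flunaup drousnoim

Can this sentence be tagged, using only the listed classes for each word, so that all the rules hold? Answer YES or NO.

Candidates per position — 1:krolm {CONJ,NOUN}; 2:trauzausk {CONJ}; 3:krolm {CONJ,NOUN}; 4:flunaup {NOUN}; 5:drousnoim {DET}.
Rule 2 cannot be satisfied by any choice of tags from the lexicon.
So there is no consistent tagging.

NO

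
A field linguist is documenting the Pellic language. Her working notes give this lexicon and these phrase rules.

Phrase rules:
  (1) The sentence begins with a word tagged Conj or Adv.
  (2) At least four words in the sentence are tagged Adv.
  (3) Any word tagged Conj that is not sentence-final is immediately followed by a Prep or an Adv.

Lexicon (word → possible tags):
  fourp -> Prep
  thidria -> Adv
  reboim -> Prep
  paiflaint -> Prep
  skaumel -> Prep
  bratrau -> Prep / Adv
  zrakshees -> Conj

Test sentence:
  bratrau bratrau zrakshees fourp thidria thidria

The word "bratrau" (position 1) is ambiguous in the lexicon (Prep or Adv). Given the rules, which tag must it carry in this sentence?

Adv

Candidates per position — 1:bratrau {Prep,Adv}; 2:bratrau {Prep,Adv}; 3:zrakshees {Conj}; 4:fourp {Prep}; 5:thidria {Adv}; 6:thidria {Adv}.
At position 1, choosing Prep makes rule 1 impossible to satisfy; hence Adv.
At position 2, choosing Prep makes rule 2 impossible to satisfy; hence Adv.
So the tagging must be: Adv Adv Conj Prep Adv Adv.
Verifying each rule — rule 1 holds; rule 2 holds; rule 3 holds.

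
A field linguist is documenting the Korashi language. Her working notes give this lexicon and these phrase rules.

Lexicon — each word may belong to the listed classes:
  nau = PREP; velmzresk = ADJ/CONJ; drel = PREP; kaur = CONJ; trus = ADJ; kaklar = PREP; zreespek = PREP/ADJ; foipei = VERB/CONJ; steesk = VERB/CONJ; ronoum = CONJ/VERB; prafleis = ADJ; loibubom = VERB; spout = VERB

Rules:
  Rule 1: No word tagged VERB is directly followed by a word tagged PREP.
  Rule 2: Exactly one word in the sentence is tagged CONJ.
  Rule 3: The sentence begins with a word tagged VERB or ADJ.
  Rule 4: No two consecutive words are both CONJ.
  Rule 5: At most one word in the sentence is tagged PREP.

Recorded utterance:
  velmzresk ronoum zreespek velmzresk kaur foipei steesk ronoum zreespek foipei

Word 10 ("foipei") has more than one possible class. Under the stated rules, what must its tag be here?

VERB

Candidates per position — 1:velmzresk {ADJ,CONJ}; 2:ronoum {CONJ,VERB}; 3:zreespek {PREP,ADJ}; 4:velmzresk {ADJ,CONJ}; 5:kaur {CONJ}; 6:foipei {VERB,CONJ}; 7:steesk {VERB,CONJ}; 8:ronoum {CONJ,VERB}; 9:zreespek {PREP,ADJ}; 10:foipei {VERB,CONJ}.
At position 1, choosing CONJ makes rule 2 impossible to satisfy; hence ADJ.
At position 2, choosing CONJ makes rule 2 impossible to satisfy; hence VERB.
At position 3, choosing PREP makes rule 1 impossible to satisfy; hence ADJ.
At position 4, choosing CONJ makes rule 2 impossible to satisfy; hence ADJ.
At position 6, choosing CONJ makes rule 2 impossible to satisfy; hence VERB.
At position 7, choosing CONJ makes rule 2 impossible to satisfy; hence VERB.
At position 8, choosing CONJ makes rule 2 impossible to satisfy; hence VERB.
At position 9, choosing PREP makes rule 1 impossible to satisfy; hence ADJ.
At position 10, choosing CONJ makes rule 2 impossible to satisfy; hence VERB.
The unique satisfying tagging is: ADJ VERB ADJ ADJ CONJ VERB VERB VERB ADJ VERB.
Rule-by-rule: rule 1 holds; rule 2 holds; rule 3 holds; rule 4 holds; rule 5 holds.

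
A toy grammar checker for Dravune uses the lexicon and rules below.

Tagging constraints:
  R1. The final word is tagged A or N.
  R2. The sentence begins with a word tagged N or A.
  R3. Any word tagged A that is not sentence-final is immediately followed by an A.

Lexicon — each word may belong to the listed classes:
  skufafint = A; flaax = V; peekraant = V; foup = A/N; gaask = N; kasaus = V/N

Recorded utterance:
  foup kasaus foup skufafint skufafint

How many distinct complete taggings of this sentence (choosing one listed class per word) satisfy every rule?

4

Candidates per position — 1:foup {A,N}; 2:kasaus {V,N}; 3:foup {A,N}; 4:skufafint {A}; 5:skufafint {A}.
There are 8 candidate sequences in total.
The sequences that satisfy every rule: N V A A A; N V N A A; N N A A A; N N N A A.
Count = 4.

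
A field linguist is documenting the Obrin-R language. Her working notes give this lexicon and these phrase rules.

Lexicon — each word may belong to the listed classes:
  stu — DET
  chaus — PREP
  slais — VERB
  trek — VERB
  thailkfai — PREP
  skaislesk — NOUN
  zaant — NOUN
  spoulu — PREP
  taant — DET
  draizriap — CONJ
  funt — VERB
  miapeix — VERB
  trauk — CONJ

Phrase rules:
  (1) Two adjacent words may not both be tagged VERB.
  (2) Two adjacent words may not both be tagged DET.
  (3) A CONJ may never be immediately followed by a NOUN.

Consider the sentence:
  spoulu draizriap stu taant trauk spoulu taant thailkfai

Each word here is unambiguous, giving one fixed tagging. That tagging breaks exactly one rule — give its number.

Fixed tagging: PREP CONJ DET DET CONJ PREP DET PREP.
Checking each rule: R1 holds, R2 violated, R3 holds.
Only rule 2 fails.

2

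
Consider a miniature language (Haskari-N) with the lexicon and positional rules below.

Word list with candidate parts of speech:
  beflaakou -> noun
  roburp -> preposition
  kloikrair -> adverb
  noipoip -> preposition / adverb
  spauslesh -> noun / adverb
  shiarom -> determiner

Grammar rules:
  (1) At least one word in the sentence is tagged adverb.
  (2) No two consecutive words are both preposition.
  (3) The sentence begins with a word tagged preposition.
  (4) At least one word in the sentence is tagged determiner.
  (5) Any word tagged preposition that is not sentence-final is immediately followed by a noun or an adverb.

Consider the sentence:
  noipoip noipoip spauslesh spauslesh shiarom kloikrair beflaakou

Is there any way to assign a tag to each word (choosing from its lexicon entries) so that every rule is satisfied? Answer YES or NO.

YES

Candidates per position — 1:noipoip {preposition,adverb}; 2:noipoip {preposition,adverb}; 3:spauslesh {noun,adverb}; 4:spauslesh {noun,adverb}; 5:shiarom {determiner}; 6:kloikrair {adverb}; 7:beflaakou {noun}.
One satisfying assignment: preposition adverb adverb adverb determiner adverb noun.
Rule-by-rule: rule 1 satisfied; rule 2 satisfied; rule 3 satisfied; rule 4 satisfied; rule 5 satisfied.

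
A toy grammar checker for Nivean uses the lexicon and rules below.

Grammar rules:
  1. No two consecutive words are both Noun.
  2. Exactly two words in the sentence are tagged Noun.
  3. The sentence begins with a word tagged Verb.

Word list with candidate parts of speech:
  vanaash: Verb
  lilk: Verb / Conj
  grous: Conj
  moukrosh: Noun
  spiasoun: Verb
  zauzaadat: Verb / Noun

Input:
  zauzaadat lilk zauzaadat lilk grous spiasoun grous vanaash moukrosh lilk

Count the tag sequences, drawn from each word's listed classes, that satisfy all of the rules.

8

Candidates per position — 1:zauzaadat {Verb,Noun}; 2:lilk {Verb,Conj}; 3:zauzaadat {Verb,Noun}; 4:lilk {Verb,Conj}; 5:grous {Conj}; 6:spiasoun {Verb}; 7:grous {Conj}; 8:vanaash {Verb}; 9:moukrosh {Noun}; 10:lilk {Verb,Conj}.
There are 32 candidate sequences in total.
Checking each against the rules leaves 8 sequences.
Count = 8.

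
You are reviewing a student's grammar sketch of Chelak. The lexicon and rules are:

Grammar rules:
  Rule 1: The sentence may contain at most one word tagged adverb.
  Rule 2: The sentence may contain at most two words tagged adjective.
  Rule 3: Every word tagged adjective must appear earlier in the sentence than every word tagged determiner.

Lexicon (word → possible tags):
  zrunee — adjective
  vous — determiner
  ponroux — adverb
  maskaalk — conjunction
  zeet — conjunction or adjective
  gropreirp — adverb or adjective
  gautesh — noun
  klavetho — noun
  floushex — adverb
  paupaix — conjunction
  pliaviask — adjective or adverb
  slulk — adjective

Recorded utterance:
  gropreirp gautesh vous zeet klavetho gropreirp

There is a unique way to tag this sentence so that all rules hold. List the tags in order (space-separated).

Candidates per position — 1:gropreirp {adverb,adjective}; 2:gautesh {noun}; 3:vous {determiner}; 4:zeet {conjunction,adjective}; 5:klavetho {noun}; 6:gropreirp {adverb,adjective}.
Position 4: tagging it adjective would leave rule 3 unsatisfiable, so it must be conjunction.
Position 6: tagging it adjective would leave rule 3 unsatisfiable, so it must be adverb.
Position 1: tagging it adverb would leave rule 1 unsatisfiable, so it must be adjective.
That leaves exactly one tagging: adjective noun determiner conjunction noun adverb.
Rule-by-rule: rule 1 satisfied; rule 2 satisfied; rule 3 satisfied.

adjective noun determiner conjunction noun adverb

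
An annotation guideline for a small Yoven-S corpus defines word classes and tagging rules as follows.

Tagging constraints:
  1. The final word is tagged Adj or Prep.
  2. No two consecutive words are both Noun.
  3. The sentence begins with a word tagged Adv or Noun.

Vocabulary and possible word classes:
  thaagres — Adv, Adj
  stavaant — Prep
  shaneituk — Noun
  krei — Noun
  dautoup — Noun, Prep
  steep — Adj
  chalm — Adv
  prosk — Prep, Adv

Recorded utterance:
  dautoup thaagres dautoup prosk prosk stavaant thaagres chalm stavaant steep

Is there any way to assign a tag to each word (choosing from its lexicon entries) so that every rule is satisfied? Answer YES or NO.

Candidates per position — 1:dautoup {Noun,Prep}; 2:thaagres {Adv,Adj}; 3:dautoup {Noun,Prep}; 4:prosk {Prep,Adv}; 5:prosk {Prep,Adv}; 6:stavaant {Prep}; 7:thaagres {Adv,Adj}; 8:chalm {Adv}; 9:stavaant {Prep}; 10:steep {Adj}.
One satisfying assignment: Noun Adj Prep Prep Adv Prep Adj Adv Prep Adj.
Checking: rule 1 satisfied; rule 2 satisfied; rule 3 satisfied.

YES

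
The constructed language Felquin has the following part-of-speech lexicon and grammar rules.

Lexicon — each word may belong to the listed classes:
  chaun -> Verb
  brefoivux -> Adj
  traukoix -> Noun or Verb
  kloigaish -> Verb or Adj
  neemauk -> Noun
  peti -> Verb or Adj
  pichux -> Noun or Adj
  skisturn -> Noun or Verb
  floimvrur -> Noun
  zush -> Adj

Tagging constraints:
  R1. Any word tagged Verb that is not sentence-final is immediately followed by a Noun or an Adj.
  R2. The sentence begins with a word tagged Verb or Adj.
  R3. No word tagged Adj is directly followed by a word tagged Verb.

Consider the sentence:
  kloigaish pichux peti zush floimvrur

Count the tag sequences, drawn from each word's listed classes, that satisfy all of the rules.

Candidates per position — 1:kloigaish {Verb,Adj}; 2:pichux {Noun,Adj}; 3:peti {Verb,Adj}; 4:zush {Adj}; 5:floimvrur {Noun}.
There are 8 candidate sequences in total.
Checking each against the rules leaves 6 sequences.
Count = 6.

6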